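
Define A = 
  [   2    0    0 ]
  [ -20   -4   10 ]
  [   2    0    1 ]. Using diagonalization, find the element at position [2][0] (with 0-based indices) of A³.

14

Characteristic polynomial: μ^3 + μ^2 - 10μ + 8 = (μ - 2)(μ - 1)(μ + 4), so the eigenvalues are -4, 1, 2.
μ=2: eigenvector (1, 0, 2).
μ=-4: eigenvector (0, 1, 0).
μ=1: eigenvector (0, 2, 1).
P = [[1, 0, 0], [0, 1, 2], [2, 0, 1]], D = diag(2, -4, 1), P⁻¹ = [[1, 0, 0], [4, 1, -2], [-2, 0, 1]].
A³ = P·diag(8, -64, 1)·P⁻¹ = [[8, 0, 0], [-260, -64, 130], [14, 0, 1]].
The requested entry is 14.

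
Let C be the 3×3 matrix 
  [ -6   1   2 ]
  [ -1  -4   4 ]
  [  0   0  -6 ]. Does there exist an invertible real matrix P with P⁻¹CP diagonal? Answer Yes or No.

No

Characteristic polynomial: p(t) = t^3 + 16t^2 + 85t + 150 = (t + 5)^2(t + 6).
t = -5 has algebraic multiplicity 2; rank(C + 5I) = 2, so geometric multiplicity = 1.
Geometric multiplicity < algebraic multiplicity, so C is not diagonalizable.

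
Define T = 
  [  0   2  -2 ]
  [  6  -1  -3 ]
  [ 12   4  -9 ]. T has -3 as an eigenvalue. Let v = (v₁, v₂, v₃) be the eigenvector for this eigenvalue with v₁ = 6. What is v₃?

T + 3I = [[3, 2, -2], [6, 2, -3], [12, 4, -6]].
Solving (T + 3I)v = 0 gives the eigenspace spanned by (6, 9, 18).
With v₁ = 6, v = (6, 9, 18), so v₃ = 18.

18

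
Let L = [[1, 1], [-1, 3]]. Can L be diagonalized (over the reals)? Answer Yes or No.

No

Characteristic polynomial: p(t) = t^2 - 4t + 4 = (t - 2)^2.
t = 2 has algebraic multiplicity 2; rank(L − 2I) = 1, so geometric multiplicity = 1.
Geometric multiplicity < algebraic multiplicity, so L is not diagonalizable.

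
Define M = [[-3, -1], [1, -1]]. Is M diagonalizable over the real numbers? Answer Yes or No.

Characteristic polynomial: p(t) = t^2 + 4t + 4 = (t + 2)^2.
t = -2 has algebraic multiplicity 2; rank(M + 2I) = 1, so geometric multiplicity = 1.
Geometric multiplicity < algebraic multiplicity, so M is not diagonalizable.

No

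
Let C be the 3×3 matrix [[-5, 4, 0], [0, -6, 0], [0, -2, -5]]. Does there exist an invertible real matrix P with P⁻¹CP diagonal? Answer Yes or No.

Yes

Characteristic polynomial: p(s) = s^3 + 16s^2 + 85s + 150 = (s + 5)^2(s + 6).
s = -5 has algebraic multiplicity 2; rank(C + 5I) = 1, so geometric multiplicity = 2.
Every eigenvalue has geometric = algebraic multiplicity, so C is diagonalizable.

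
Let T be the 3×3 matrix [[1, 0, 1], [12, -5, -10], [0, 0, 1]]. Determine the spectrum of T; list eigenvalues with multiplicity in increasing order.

Characteristic polynomial: p(λ) = λ^3 + 3λ^2 - 9λ + 5 = (λ - 1)^2(λ + 5).
Roots (with multiplicity): -5, 1, 1.

-5, 1, 1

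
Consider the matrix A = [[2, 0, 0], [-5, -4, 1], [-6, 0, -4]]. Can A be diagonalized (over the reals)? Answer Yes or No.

Characteristic polynomial: p(λ) = λ^3 + 6λ^2 - 32 = (λ - 2)(λ + 4)^2.
λ = -4 has algebraic multiplicity 2; rank(A + 4I) = 2, so geometric multiplicity = 1.
Geometric multiplicity < algebraic multiplicity, so A is not diagonalizable.

No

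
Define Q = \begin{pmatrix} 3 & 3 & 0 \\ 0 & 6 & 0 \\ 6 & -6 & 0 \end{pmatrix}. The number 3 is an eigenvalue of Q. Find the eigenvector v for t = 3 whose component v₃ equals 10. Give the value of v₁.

Q − 3I = [[0, 3, 0], [0, 3, 0], [6, -6, -3]].
Solving (Q − 3I)v = 0 gives the eigenspace spanned by (5, 0, 10).
With v₃ = 10, v = (5, 0, 10), so v₁ = 5.

5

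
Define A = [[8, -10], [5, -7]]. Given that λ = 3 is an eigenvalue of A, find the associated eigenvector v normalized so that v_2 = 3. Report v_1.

A − 3I = [[5, -10], [5, -10]].
Solving (A − 3I)v = 0 gives the eigenspace spanned by (6, 3).
With v_2 = 3, v = (6, 3), so v_1 = 6.

6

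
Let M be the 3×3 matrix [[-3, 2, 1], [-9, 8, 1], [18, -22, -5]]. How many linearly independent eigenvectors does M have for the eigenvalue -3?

1

M + 3I = [[0, 2, 1], [-9, 11, 1], [18, -22, -2]].
This matrix has rank 2, so its null space has dimension 3 − 2 = 1.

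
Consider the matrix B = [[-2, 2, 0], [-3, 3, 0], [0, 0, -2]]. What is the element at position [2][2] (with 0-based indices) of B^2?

4

Characteristic polynomial: r^3 + r^2 - 2r = r(r - 1)(r + 2), so the eigenvalues are -2, 0, 1.
r=0: eigenvector (1, 1, 0).
r=1: eigenvector (2, 3, 0).
r=-2: eigenvector (0, 0, 1).
P = [[1, 2, 0], [1, 3, 0], [0, 0, 1]], D = diag(0, 1, -2), P⁻¹ = [[3, -2, 0], [-1, 1, 0], [0, 0, 1]].
B² = P·diag(0, 1, 4)·P⁻¹ = [[-2, 2, 0], [-3, 3, 0], [0, 0, 4]].
The requested entry is 4.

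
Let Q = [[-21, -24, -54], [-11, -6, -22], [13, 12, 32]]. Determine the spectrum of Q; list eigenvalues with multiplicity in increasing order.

-6, 5, 6

Characteristic polynomial: p(s) = s^3 - 5s^2 - 36s + 180 = (s - 6)(s - 5)(s + 6).
Roots (with multiplicity): -6, 5, 6.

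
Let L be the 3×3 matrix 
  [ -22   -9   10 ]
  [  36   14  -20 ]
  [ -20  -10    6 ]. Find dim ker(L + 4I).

1

L + 4I = [[-18, -9, 10], [36, 18, -20], [-20, -10, 10]].
This matrix has rank 2, so its null space has dimension 3 − 2 = 1.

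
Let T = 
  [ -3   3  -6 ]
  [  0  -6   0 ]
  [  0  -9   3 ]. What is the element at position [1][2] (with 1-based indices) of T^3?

-135

Characteristic polynomial: s^3 + 6s^2 - 9s - 54 = (s - 3)(s + 3)(s + 6), so the eigenvalues are -6, -3, 3.
s=-3: eigenvector (1, 0, 0).
s=-6: eigenvector (1, 1, 1).
s=3: eigenvector (-1, 0, 1).
P = [[1, 1, -1], [0, 1, 0], [0, 1, 1]], D = diag(-3, -6, 3), P⁻¹ = [[1, -2, 1], [0, 1, 0], [0, -1, 1]].
T³ = P·diag(-27, -216, 27)·P⁻¹ = [[-27, -135, -54], [0, -216, 0], [0, -243, 27]].
The requested entry is -135.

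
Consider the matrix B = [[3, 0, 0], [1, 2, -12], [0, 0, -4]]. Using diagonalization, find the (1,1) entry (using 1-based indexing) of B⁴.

81

Characteristic polynomial: λ^3 - λ^2 - 14λ + 24 = (λ - 3)(λ - 2)(λ + 4), so the eigenvalues are -4, 2, 3.
λ=3: eigenvector (1, 1, 0).
λ=2: eigenvector (0, 1, 0).
λ=-4: eigenvector (0, 2, 1).
P = [[1, 0, 0], [1, 1, 2], [0, 0, 1]], D = diag(3, 2, -4), P⁻¹ = [[1, 0, 0], [-1, 1, -2], [0, 0, 1]].
B⁴ = P·diag(81, 16, 256)·P⁻¹ = [[81, 0, 0], [65, 16, 480], [0, 0, 256]].
The requested entry is 81.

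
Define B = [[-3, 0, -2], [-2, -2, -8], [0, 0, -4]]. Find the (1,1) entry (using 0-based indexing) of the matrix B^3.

Characteristic polynomial: t^3 + 9t^2 + 26t + 24 = (t + 2)(t + 3)(t + 4), so the eigenvalues are -4, -3, -2.
t=-3: eigenvector (1, 2, 0).
t=-2: eigenvector (0, 1, 0).
t=-4: eigenvector (2, 6, 1).
P = [[1, 0, 2], [2, 1, 6], [0, 0, 1]], D = diag(-3, -2, -4), P⁻¹ = [[1, 0, -2], [-2, 1, -2], [0, 0, 1]].
B³ = P·diag(-27, -8, -64)·P⁻¹ = [[-27, 0, -74], [-38, -8, -260], [0, 0, -64]].
The requested entry is -8.

-8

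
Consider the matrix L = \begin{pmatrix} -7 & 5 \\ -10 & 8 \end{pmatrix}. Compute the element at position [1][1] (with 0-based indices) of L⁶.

Characteristic polynomial: μ^2 - μ - 6 = (μ - 3)(μ + 2), so the eigenvalues are -2, 3.
μ=3: eigenvector (1, 2).
μ=-2: eigenvector (1, 1).
P = [[1, 1], [2, 1]], D = diag(3, -2), P⁻¹ = [[-1, 1], [2, -1]].
L⁶ = P·diag(729, 64)·P⁻¹ = [[-601, 665], [-1330, 1394]].
The requested entry is 1394.

1394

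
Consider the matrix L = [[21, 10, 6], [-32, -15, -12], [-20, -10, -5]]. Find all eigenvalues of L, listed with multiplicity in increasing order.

-5, 1, 5

Characteristic polynomial: p(r) = r^3 - r^2 - 25r + 25 = (r - 5)(r - 1)(r + 5).
Roots (with multiplicity): -5, 1, 5.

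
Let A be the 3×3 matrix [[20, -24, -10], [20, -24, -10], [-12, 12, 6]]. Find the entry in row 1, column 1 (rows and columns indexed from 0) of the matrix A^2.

-24

Characteristic polynomial: s^3 - 2s^2 - 24s = s(s - 6)(s + 4), so the eigenvalues are -4, 0, 6.
s=6: eigenvector (-1, -1, 1).
s=-4: eigenvector (1, 1, 0).
s=0: eigenvector (1, 0, 2).
P = [[-1, 1, 1], [-1, 1, 0], [1, 0, 2]], D = diag(6, -4, 0), P⁻¹ = [[-2, 2, 1], [-2, 3, 1], [1, -1, 0]].
A² = P·diag(36, 16, 0)·P⁻¹ = [[40, -24, -20], [40, -24, -20], [-72, 72, 36]].
The requested entry is -24.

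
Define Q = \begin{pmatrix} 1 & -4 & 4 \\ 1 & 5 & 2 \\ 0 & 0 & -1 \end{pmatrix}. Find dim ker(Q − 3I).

Q − 3I = [[-2, -4, 4], [1, 2, 2], [0, 0, -4]].
This matrix has rank 2, so its null space has dimension 3 − 2 = 1.

1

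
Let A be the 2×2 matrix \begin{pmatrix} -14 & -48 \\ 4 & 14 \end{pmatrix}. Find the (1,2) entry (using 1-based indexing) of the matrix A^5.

Characteristic polynomial: r^2 - 4 = (r - 2)(r + 2), so the eigenvalues are -2, 2.
r=-2: eigenvector (-4, 1).
r=2: eigenvector (-3, 1).
P = [[-4, -3], [1, 1]], D = diag(-2, 2), P⁻¹ = [[-1, -3], [1, 4]].
A⁵ = P·diag(-32, 32)·P⁻¹ = [[-224, -768], [64, 224]].
The requested entry is -768.

-768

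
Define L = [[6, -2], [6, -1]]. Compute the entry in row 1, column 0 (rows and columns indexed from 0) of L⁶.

Characteristic polynomial: t^2 - 5t + 6 = (t - 3)(t - 2), so the eigenvalues are 2, 3.
t=3: eigenvector (-2, -3).
t=2: eigenvector (1, 2).
P = [[-2, 1], [-3, 2]], D = diag(3, 2), P⁻¹ = [[-2, 1], [-3, 2]].
L⁶ = P·diag(729, 64)·P⁻¹ = [[2724, -1330], [3990, -1931]].
The requested entry is 3990.

3990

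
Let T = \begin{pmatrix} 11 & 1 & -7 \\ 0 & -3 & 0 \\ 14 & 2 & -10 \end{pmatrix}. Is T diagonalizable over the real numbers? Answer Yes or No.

No

Characteristic polynomial: p(μ) = μ^3 + 2μ^2 - 15μ - 36 = (μ - 4)(μ + 3)^2.
μ = -3 has algebraic multiplicity 2; rank(T + 3I) = 2, so geometric multiplicity = 1.
Geometric multiplicity < algebraic multiplicity, so T is not diagonalizable.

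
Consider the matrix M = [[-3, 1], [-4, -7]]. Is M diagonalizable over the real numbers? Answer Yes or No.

No

Characteristic polynomial: p(λ) = λ^2 + 10λ + 25 = (λ + 5)^2.
λ = -5 has algebraic multiplicity 2; rank(M + 5I) = 1, so geometric multiplicity = 1.
Geometric multiplicity < algebraic multiplicity, so M is not diagonalizable.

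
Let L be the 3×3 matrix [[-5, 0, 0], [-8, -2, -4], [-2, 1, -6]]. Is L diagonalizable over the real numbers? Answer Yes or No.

Characteristic polynomial: p(μ) = μ^3 + 13μ^2 + 56μ + 80 = (μ + 4)^2(μ + 5).
μ = -4 has algebraic multiplicity 2; rank(L + 4I) = 2, so geometric multiplicity = 1.
Geometric multiplicity < algebraic multiplicity, so L is not diagonalizable.

No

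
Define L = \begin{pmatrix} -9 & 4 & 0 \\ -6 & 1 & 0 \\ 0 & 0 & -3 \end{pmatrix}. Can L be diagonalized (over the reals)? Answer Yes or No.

Yes

Characteristic polynomial: p(t) = t^3 + 11t^2 + 39t + 45 = (t + 3)^2(t + 5).
t = -3 has algebraic multiplicity 2; rank(L + 3I) = 1, so geometric multiplicity = 2.
Every eigenvalue has geometric = algebraic multiplicity, so L is diagonalizable.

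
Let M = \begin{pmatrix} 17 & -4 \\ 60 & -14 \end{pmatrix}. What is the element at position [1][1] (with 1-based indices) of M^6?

Characteristic polynomial: t^2 - 3t + 2 = (t - 2)(t - 1), so the eigenvalues are 1, 2.
t=1: eigenvector (1, 4).
t=2: eigenvector (4, 15).
P = [[1, 4], [4, 15]], D = diag(1, 2), P⁻¹ = [[-15, 4], [4, -1]].
M⁶ = P·diag(1, 64)·P⁻¹ = [[1009, -252], [3780, -944]].
The requested entry is 1009.

1009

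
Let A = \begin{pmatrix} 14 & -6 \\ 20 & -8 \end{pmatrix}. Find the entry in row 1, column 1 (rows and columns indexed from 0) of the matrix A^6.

Characteristic polynomial: λ^2 - 6λ + 8 = (λ - 4)(λ - 2), so the eigenvalues are 2, 4.
λ=4: eigenvector (-3, -5).
λ=2: eigenvector (1, 2).
P = [[-3, 1], [-5, 2]], D = diag(4, 2), P⁻¹ = [[-2, 1], [-5, 3]].
A⁶ = P·diag(4096, 64)·P⁻¹ = [[24256, -12096], [40320, -20096]].
The requested entry is -20096.

-20096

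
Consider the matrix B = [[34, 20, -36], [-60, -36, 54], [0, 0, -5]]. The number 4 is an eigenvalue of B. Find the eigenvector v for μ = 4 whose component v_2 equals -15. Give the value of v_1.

10

B − 4I = [[30, 20, -36], [-60, -40, 54], [0, 0, -9]].
Solving (B − 4I)v = 0 gives the eigenspace spanned by (10, -15, 0).
With v_2 = -15, v = (10, -15, 0), so v_1 = 10.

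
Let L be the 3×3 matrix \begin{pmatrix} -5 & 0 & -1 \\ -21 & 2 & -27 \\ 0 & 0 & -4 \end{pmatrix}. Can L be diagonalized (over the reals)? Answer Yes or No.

Yes

Characteristic polynomial: p(r) = r^3 + 7r^2 + 2r - 40 = (r - 2)(r + 4)(r + 5).
All 3 eigenvalues are distinct, so L is diagonalizable.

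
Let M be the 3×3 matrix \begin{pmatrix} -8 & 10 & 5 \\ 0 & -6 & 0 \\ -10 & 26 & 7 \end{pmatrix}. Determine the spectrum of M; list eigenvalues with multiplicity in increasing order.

-6, -3, 2

Characteristic polynomial: p(μ) = μ^3 + 7μ^2 - 36 = (μ - 2)(μ + 3)(μ + 6).
Roots (with multiplicity): -6, -3, 2.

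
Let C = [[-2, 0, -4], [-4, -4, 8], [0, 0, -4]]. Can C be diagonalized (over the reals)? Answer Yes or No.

Yes

Characteristic polynomial: p(s) = s^3 + 10s^2 + 32s + 32 = (s + 2)(s + 4)^2.
s = -4 has algebraic multiplicity 2; rank(C + 4I) = 1, so geometric multiplicity = 2.
Every eigenvalue has geometric = algebraic multiplicity, so C is diagonalizable.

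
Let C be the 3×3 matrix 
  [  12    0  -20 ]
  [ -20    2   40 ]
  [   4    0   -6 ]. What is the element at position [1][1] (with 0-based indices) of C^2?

4

Characteristic polynomial: r^3 - 8r^2 + 20r - 16 = (r - 4)(r - 2)^2, so the eigenvalues are 2, 2, 4.
r=4: eigenvector (5, -10, 2).
r=2: eigenvector (2, -3, 1).
r=2: eigenvector (2, -4, 1).
P = [[5, 2, 2], [-10, -3, -4], [2, 1, 1]], D = diag(4, 2, 2), P⁻¹ = [[1, 0, -2], [2, 1, 0], [-4, -1, 5]].
C² = P·diag(16, 4, 4)·P⁻¹ = [[64, 0, -120], [-120, 4, 240], [24, 0, -44]].
The requested entry is 4.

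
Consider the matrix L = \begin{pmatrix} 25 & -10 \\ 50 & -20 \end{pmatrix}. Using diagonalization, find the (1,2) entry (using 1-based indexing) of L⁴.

Characteristic polynomial: s^2 - 5s = s(s - 5), so the eigenvalues are 0, 5.
s=0: eigenvector (2, 5).
s=5: eigenvector (1, 2).
P = [[2, 1], [5, 2]], D = diag(0, 5), P⁻¹ = [[-2, 1], [5, -2]].
L⁴ = P·diag(0, 625)·P⁻¹ = [[3125, -1250], [6250, -2500]].
The requested entry is -1250.

-1250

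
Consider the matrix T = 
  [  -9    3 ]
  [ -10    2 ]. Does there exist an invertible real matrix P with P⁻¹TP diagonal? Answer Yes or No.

Characteristic polynomial: p(s) = s^2 + 7s + 12 = (s + 3)(s + 4).
All 2 eigenvalues are distinct, so T is diagonalizable.

Yes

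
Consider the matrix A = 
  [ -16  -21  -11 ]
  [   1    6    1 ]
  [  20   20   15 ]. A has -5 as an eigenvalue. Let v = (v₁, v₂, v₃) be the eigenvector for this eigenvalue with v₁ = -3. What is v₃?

3

A + 5I = [[-11, -21, -11], [1, 11, 1], [20, 20, 20]].
Solving (A + 5I)v = 0 gives the eigenspace spanned by (-3, 0, 3).
With v₁ = -3, v = (-3, 0, 3), so v₃ = 3.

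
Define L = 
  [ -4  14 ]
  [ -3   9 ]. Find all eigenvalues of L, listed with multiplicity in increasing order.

2, 3

Characteristic polynomial: p(λ) = λ^2 - 5λ + 6 = (λ - 3)(λ - 2).
Roots (with multiplicity): 2, 3.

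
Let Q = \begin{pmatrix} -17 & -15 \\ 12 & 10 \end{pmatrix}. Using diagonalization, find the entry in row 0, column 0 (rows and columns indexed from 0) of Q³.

Characteristic polynomial: λ^2 + 7λ + 10 = (λ + 2)(λ + 5), so the eigenvalues are -5, -2.
λ=-2: eigenvector (-1, 1).
λ=-5: eigenvector (5, -4).
P = [[-1, 5], [1, -4]], D = diag(-2, -5), P⁻¹ = [[4, 5], [1, 1]].
Q³ = P·diag(-8, -125)·P⁻¹ = [[-593, -585], [468, 460]].
The requested entry is -593.

-593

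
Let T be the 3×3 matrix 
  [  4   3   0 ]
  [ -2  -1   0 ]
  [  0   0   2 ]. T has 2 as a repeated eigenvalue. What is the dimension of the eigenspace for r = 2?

2

T − 2I = [[2, 3, 0], [-2, -3, 0], [0, 0, 0]].
This matrix has rank 1, so its null space has dimension 3 − 1 = 2.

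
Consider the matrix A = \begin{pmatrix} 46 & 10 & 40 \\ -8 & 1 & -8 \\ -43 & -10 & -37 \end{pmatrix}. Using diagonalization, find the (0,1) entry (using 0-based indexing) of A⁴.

Characteristic polynomial: λ^3 - 10λ^2 + 27λ - 18 = (λ - 6)(λ - 3)(λ - 1), so the eigenvalues are 1, 3, 6.
λ=6: eigenvector (1, 0, -1).
λ=1: eigenvector (-2, 1, 2).
λ=3: eigenvector (0, -4, 1).
P = [[1, -2, 0], [0, 1, -4], [-1, 2, 1]], D = diag(6, 1, 3), P⁻¹ = [[9, 2, 8], [4, 1, 4], [1, 0, 1]].
A⁴ = P·diag(1296, 1, 81)·P⁻¹ = [[11656, 2590, 10360], [-320, 1, -320], [-11575, -2590, -10279]].
The requested entry is 2590.

2590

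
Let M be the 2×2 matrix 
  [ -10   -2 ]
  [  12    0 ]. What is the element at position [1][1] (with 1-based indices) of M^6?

131776

Characteristic polynomial: λ^2 + 10λ + 24 = (λ + 4)(λ + 6), so the eigenvalues are -6, -4.
λ=-4: eigenvector (-1, 3).
λ=-6: eigenvector (1, -2).
P = [[-1, 1], [3, -2]], D = diag(-4, -6), P⁻¹ = [[2, 1], [3, 1]].
M⁶ = P·diag(4096, 46656)·P⁻¹ = [[131776, 42560], [-255360, -81024]].
The requested entry is 131776.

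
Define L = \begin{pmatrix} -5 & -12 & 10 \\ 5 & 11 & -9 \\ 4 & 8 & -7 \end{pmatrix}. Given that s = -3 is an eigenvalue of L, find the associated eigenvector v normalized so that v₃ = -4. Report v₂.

-4

L + 3I = [[-2, -12, 10], [5, 14, -9], [4, 8, -4]].
Solving (L + 3I)v = 0 gives the eigenspace spanned by (4, -4, -4).
With v₃ = -4, v = (4, -4, -4), so v₂ = -4.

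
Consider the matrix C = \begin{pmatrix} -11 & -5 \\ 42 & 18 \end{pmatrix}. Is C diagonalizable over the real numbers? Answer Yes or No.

Characteristic polynomial: p(s) = s^2 - 7s + 12 = (s - 4)(s - 3).
All 2 eigenvalues are distinct, so C is diagonalizable.

Yes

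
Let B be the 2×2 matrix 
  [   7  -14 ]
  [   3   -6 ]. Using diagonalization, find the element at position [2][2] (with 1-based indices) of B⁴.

-6

Characteristic polynomial: r^2 - r = r(r - 1), so the eigenvalues are 0, 1.
r=0: eigenvector (2, 1).
r=1: eigenvector (7, 3).
P = [[2, 7], [1, 3]], D = diag(0, 1), P⁻¹ = [[-3, 7], [1, -2]].
B⁴ = P·diag(0, 1)·P⁻¹ = [[7, -14], [3, -6]].
The requested entry is -6.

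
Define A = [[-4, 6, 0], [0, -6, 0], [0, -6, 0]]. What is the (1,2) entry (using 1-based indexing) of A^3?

Characteristic polynomial: s^3 + 10s^2 + 24s = s(s + 4)(s + 6), so the eigenvalues are -6, -4, 0.
s=-4: eigenvector (1, 0, 0).
s=-6: eigenvector (-3, 1, 1).
s=0: eigenvector (0, 0, 1).
P = [[1, -3, 0], [0, 1, 0], [0, 1, 1]], D = diag(-4, -6, 0), P⁻¹ = [[1, 3, 0], [0, 1, 0], [0, -1, 1]].
A³ = P·diag(-64, -216, 0)·P⁻¹ = [[-64, 456, 0], [0, -216, 0], [0, -216, 0]].
The requested entry is 456.

456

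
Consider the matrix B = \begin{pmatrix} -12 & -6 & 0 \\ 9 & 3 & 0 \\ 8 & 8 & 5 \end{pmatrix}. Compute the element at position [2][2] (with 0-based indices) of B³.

Characteristic polynomial: λ^3 + 4λ^2 - 27λ - 90 = (λ - 5)(λ + 3)(λ + 6), so the eigenvalues are -6, -3, 5.
λ=-3: eigenvector (-2, 3, -1).
λ=-6: eigenvector (-1, 1, 0).
λ=5: eigenvector (0, 0, 1).
P = [[-2, -1, 0], [3, 1, 0], [-1, 0, 1]], D = diag(-3, -6, 5), P⁻¹ = [[1, 1, 0], [-3, -2, 0], [1, 1, 1]].
B³ = P·diag(-27, -216, 125)·P⁻¹ = [[-594, -378, 0], [567, 351, 0], [152, 152, 125]].
The requested entry is 125.

125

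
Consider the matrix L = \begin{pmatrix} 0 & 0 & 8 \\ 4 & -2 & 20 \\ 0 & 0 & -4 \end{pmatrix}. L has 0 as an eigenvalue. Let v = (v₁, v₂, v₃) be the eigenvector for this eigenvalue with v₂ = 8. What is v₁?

L = [[0, 0, 8], [4, -2, 20], [0, 0, -4]].
Solving (L)v = 0 gives the eigenspace spanned by (4, 8, 0).
With v₂ = 8, v = (4, 8, 0), so v₁ = 4.

4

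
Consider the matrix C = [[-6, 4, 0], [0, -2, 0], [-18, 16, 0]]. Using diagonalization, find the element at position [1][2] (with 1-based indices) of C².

-32

Characteristic polynomial: s^3 + 8s^2 + 12s = s(s + 2)(s + 6), so the eigenvalues are -6, -2, 0.
s=-2: eigenvector (1, 1, 1).
s=-6: eigenvector (-1, 0, -3).
s=0: eigenvector (0, 0, 1).
P = [[1, -1, 0], [1, 0, 0], [1, -3, 1]], D = diag(-2, -6, 0), P⁻¹ = [[0, 1, 0], [-1, 1, 0], [-3, 2, 1]].
C² = P·diag(4, 36, 0)·P⁻¹ = [[36, -32, 0], [0, 4, 0], [108, -104, 0]].
The requested entry is -32.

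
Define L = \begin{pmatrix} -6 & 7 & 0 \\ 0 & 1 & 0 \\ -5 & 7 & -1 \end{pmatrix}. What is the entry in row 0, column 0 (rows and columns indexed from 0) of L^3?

Characteristic polynomial: λ^3 + 6λ^2 - λ - 6 = (λ - 1)(λ + 1)(λ + 6), so the eigenvalues are -6, -1, 1.
λ=1: eigenvector (1, 1, 1).
λ=-6: eigenvector (1, 0, 1).
λ=-1: eigenvector (0, 0, 1).
P = [[1, 1, 0], [1, 0, 0], [1, 1, 1]], D = diag(1, -6, -1), P⁻¹ = [[0, 1, 0], [1, -1, 0], [-1, 0, 1]].
L³ = P·diag(1, -216, -1)·P⁻¹ = [[-216, 217, 0], [0, 1, 0], [-215, 217, -1]].
The requested entry is -216.

-216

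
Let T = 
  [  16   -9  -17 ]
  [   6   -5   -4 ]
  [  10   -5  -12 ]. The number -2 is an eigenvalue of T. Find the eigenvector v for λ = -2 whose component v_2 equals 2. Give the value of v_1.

T + 2I = [[18, -9, -17], [6, -3, -4], [10, -5, -10]].
Solving (T + 2I)v = 0 gives the eigenspace spanned by (1, 2, 0).
With v_2 = 2, v = (1, 2, 0), so v_1 = 1.

1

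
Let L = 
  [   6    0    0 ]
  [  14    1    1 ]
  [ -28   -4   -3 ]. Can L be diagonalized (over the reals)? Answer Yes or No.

Characteristic polynomial: p(r) = r^3 - 4r^2 - 11r - 6 = (r - 6)(r + 1)^2.
r = -1 has algebraic multiplicity 2; rank(L + 1I) = 2, so geometric multiplicity = 1.
Geometric multiplicity < algebraic multiplicity, so L is not diagonalizable.

No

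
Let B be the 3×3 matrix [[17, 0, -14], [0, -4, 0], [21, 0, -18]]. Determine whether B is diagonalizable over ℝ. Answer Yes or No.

Characteristic polynomial: p(r) = r^3 + 5r^2 - 8r - 48 = (r - 3)(r + 4)^2.
r = -4 has algebraic multiplicity 2; rank(B + 4I) = 1, so geometric multiplicity = 2.
Every eigenvalue has geometric = algebraic multiplicity, so B is diagonalizable.

Yes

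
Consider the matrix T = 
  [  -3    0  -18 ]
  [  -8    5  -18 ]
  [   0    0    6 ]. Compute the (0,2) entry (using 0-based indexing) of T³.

-486

Characteristic polynomial: r^3 - 8r^2 - 3r + 90 = (r - 6)(r - 5)(r + 3), so the eigenvalues are -3, 5, 6.
r=6: eigenvector (-2, -2, 1).
r=5: eigenvector (0, 1, 0).
r=-3: eigenvector (1, 1, 0).
P = [[-2, 0, 1], [-2, 1, 1], [1, 0, 0]], D = diag(6, 5, -3), P⁻¹ = [[0, 0, 1], [-1, 1, 0], [1, 0, 2]].
T³ = P·diag(216, 125, -27)·P⁻¹ = [[-27, 0, -486], [-152, 125, -486], [0, 0, 216]].
The requested entry is -486.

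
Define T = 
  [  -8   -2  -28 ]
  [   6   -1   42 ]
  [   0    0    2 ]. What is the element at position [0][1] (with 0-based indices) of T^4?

Characteristic polynomial: r^3 + 7r^2 + 2r - 40 = (r - 2)(r + 4)(r + 5), so the eigenvalues are -5, -4, 2.
r=-4: eigenvector (1, -2, 0).
r=-5: eigenvector (2, -3, 0).
r=2: eigenvector (-4, 6, 1).
P = [[1, 2, -4], [-2, -3, 6], [0, 0, 1]], D = diag(-4, -5, 2), P⁻¹ = [[-3, -2, 0], [2, 1, 2], [0, 0, 1]].
T⁴ = P·diag(256, 625, 16)·P⁻¹ = [[1732, 738, 2436], [-2214, -851, -3654], [0, 0, 16]].
The requested entry is 738.

738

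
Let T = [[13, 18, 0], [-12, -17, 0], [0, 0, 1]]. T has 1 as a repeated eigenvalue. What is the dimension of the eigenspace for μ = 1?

2

T − 1I = [[12, 18, 0], [-12, -18, 0], [0, 0, 0]].
This matrix has rank 1, so its null space has dimension 3 − 1 = 2.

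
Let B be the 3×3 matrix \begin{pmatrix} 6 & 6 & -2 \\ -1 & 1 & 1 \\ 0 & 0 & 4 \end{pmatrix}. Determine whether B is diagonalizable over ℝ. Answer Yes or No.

Characteristic polynomial: p(r) = r^3 - 11r^2 + 40r - 48 = (r - 4)^2(r - 3).
r = 4 has algebraic multiplicity 2; rank(B − 4I) = 1, so geometric multiplicity = 2.
Every eigenvalue has geometric = algebraic multiplicity, so B is diagonalizable.

Yes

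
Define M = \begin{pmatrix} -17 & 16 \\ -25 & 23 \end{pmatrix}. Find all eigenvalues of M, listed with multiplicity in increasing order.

Characteristic polynomial: p(μ) = μ^2 - 6μ + 9 = (μ - 3)^2.
Roots (with multiplicity): 3, 3.

3, 3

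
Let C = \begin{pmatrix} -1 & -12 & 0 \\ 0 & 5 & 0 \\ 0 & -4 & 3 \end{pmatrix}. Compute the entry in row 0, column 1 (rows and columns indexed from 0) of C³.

-252

Characteristic polynomial: λ^3 - 7λ^2 + 7λ + 15 = (λ - 5)(λ - 3)(λ + 1), so the eigenvalues are -1, 3, 5.
λ=-1: eigenvector (1, 0, 0).
λ=5: eigenvector (-2, 1, -2).
λ=3: eigenvector (0, 0, 1).
P = [[1, -2, 0], [0, 1, 0], [0, -2, 1]], D = diag(-1, 5, 3), P⁻¹ = [[1, 2, 0], [0, 1, 0], [0, 2, 1]].
C³ = P·diag(-1, 125, 27)·P⁻¹ = [[-1, -252, 0], [0, 125, 0], [0, -196, 27]].
The requested entry is -252.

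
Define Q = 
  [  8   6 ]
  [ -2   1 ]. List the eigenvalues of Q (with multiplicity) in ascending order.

Characteristic polynomial: p(t) = t^2 - 9t + 20 = (t - 5)(t - 4).
Roots (with multiplicity): 4, 5.

4, 5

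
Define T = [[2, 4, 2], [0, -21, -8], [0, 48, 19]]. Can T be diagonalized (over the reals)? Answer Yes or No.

Characteristic polynomial: p(λ) = λ^3 - 19λ + 30 = (λ - 3)(λ - 2)(λ + 5).
All 3 eigenvalues are distinct, so T is diagonalizable.

Yes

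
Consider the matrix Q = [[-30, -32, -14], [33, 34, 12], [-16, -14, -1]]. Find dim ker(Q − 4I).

1

Q − 4I = [[-34, -32, -14], [33, 30, 12], [-16, -14, -5]].
This matrix has rank 2, so its null space has dimension 3 − 2 = 1.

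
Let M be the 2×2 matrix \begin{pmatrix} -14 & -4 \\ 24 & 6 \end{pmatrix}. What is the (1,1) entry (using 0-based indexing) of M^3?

408

Characteristic polynomial: λ^2 + 8λ + 12 = (λ + 2)(λ + 6), so the eigenvalues are -6, -2.
λ=-6: eigenvector (1, -2).
λ=-2: eigenvector (-1, 3).
P = [[1, -1], [-2, 3]], D = diag(-6, -2), P⁻¹ = [[3, 1], [2, 1]].
M³ = P·diag(-216, -8)·P⁻¹ = [[-632, -208], [1248, 408]].
The requested entry is 408.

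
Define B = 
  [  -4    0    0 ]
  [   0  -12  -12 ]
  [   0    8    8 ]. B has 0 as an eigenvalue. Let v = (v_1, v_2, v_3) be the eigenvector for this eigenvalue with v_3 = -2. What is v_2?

2

B = [[-4, 0, 0], [0, -12, -12], [0, 8, 8]].
Solving (B)v = 0 gives the eigenspace spanned by (0, 2, -2).
With v_3 = -2, v = (0, 2, -2), so v_2 = 2.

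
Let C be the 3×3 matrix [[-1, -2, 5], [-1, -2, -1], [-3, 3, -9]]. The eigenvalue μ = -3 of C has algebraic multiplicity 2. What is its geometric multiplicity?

C + 3I = [[2, -2, 5], [-1, 1, -1], [-3, 3, -6]].
This matrix has rank 2, so its null space has dimension 3 − 2 = 1.

1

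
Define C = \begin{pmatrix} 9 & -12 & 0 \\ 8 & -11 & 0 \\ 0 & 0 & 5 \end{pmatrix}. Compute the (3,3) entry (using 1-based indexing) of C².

Characteristic polynomial: r^3 - 3r^2 - 13r + 15 = (r - 5)(r - 1)(r + 3), so the eigenvalues are -3, 1, 5.
r=1: eigenvector (3, 2, 0).
r=-3: eigenvector (1, 1, 0).
r=5: eigenvector (0, 0, 1).
P = [[3, 1, 0], [2, 1, 0], [0, 0, 1]], D = diag(1, -3, 5), P⁻¹ = [[1, -1, 0], [-2, 3, 0], [0, 0, 1]].
C² = P·diag(1, 9, 25)·P⁻¹ = [[-15, 24, 0], [-16, 25, 0], [0, 0, 25]].
The requested entry is 25.

25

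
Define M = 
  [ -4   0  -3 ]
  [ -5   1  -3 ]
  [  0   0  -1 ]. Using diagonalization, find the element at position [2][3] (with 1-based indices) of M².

15

Characteristic polynomial: s^3 + 4s^2 - s - 4 = (s - 1)(s + 1)(s + 4), so the eigenvalues are -4, -1, 1.
s=1: eigenvector (0, 1, 0).
s=-4: eigenvector (-1, -1, 0).
s=-1: eigenvector (-1, -1, 1).
P = [[0, -1, -1], [1, -1, -1], [0, 0, 1]], D = diag(1, -4, -1), P⁻¹ = [[-1, 1, 0], [-1, 0, -1], [0, 0, 1]].
M² = P·diag(1, 16, 1)·P⁻¹ = [[16, 0, 15], [15, 1, 15], [0, 0, 1]].
The requested entry is 15.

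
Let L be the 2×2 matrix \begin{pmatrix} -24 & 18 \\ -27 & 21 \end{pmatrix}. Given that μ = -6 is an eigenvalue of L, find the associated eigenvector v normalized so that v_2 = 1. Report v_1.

L + 6I = [[-18, 18], [-27, 27]].
Solving (L + 6I)v = 0 gives the eigenspace spanned by (1, 1).
With v_2 = 1, v = (1, 1), so v_1 = 1.

1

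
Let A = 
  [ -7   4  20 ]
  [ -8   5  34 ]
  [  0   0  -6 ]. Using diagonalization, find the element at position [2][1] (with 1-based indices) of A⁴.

160

Characteristic polynomial: μ^3 + 8μ^2 + 9μ - 18 = (μ - 1)(μ + 3)(μ + 6), so the eigenvalues are -6, -3, 1.
μ=1: eigenvector (-1, -2, 0).
μ=-3: eigenvector (1, 1, 0).
μ=-6: eigenvector (-4, -6, 1).
P = [[-1, 1, -4], [-2, 1, -6], [0, 0, 1]], D = diag(1, -3, -6), P⁻¹ = [[1, -1, -2], [2, -1, 2], [0, 0, 1]].
A⁴ = P·diag(1, 81, 1296)·P⁻¹ = [[161, -80, -5020], [160, -79, -7610], [0, 0, 1296]].
The requested entry is 160.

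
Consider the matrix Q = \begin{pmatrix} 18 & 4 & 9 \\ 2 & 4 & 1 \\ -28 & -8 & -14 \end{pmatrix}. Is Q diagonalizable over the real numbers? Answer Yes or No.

No

Characteristic polynomial: p(s) = s^3 - 8s^2 + 16s = s(s - 4)^2.
s = 4 has algebraic multiplicity 2; rank(Q − 4I) = 2, so geometric multiplicity = 1.
Geometric multiplicity < algebraic multiplicity, so Q is not diagonalizable.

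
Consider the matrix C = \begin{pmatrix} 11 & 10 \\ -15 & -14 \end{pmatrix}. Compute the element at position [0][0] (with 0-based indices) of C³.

131

Characteristic polynomial: r^2 + 3r - 4 = (r - 1)(r + 4), so the eigenvalues are -4, 1.
r=-4: eigenvector (-2, 3).
r=1: eigenvector (-1, 1).
P = [[-2, -1], [3, 1]], D = diag(-4, 1), P⁻¹ = [[1, 1], [-3, -2]].
C³ = P·diag(-64, 1)·P⁻¹ = [[131, 130], [-195, -194]].
The requested entry is 131.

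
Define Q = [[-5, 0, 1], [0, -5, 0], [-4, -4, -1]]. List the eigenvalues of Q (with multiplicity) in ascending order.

-5, -3, -3

Characteristic polynomial: p(s) = s^3 + 11s^2 + 39s + 45 = (s + 3)^2(s + 5).
Roots (with multiplicity): -5, -3, -3.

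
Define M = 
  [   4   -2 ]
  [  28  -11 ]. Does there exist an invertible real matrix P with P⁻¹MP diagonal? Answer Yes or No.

Yes

Characteristic polynomial: p(t) = t^2 + 7t + 12 = (t + 3)(t + 4).
All 2 eigenvalues are distinct, so M is diagonalizable.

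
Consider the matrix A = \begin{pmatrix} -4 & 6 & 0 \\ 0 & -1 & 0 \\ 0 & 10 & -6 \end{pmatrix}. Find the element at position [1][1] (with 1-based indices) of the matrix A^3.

Characteristic polynomial: r^3 + 11r^2 + 34r + 24 = (r + 1)(r + 4)(r + 6), so the eigenvalues are -6, -4, -1.
r=-4: eigenvector (1, 0, 0).
r=-1: eigenvector (2, 1, 2).
r=-6: eigenvector (0, 0, 1).
P = [[1, 2, 0], [0, 1, 0], [0, 2, 1]], D = diag(-4, -1, -6), P⁻¹ = [[1, -2, 0], [0, 1, 0], [0, -2, 1]].
A³ = P·diag(-64, -1, -216)·P⁻¹ = [[-64, 126, 0], [0, -1, 0], [0, 430, -216]].
The requested entry is -64.

-64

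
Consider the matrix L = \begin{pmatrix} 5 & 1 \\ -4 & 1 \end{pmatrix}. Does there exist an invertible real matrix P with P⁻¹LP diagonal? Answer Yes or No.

No

Characteristic polynomial: p(t) = t^2 - 6t + 9 = (t - 3)^2.
t = 3 has algebraic multiplicity 2; rank(L − 3I) = 1, so geometric multiplicity = 1.
Geometric multiplicity < algebraic multiplicity, so L is not diagonalizable.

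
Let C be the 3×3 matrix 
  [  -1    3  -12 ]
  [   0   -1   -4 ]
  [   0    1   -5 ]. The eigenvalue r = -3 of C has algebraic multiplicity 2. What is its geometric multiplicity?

1

C + 3I = [[2, 3, -12], [0, 2, -4], [0, 1, -2]].
This matrix has rank 2, so its null space has dimension 3 − 2 = 1.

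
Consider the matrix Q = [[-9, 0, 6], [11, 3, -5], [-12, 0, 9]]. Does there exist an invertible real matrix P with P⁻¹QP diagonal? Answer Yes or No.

No

Characteristic polynomial: p(r) = r^3 - 3r^2 - 9r + 27 = (r - 3)^2(r + 3).
r = 3 has algebraic multiplicity 2; rank(Q − 3I) = 2, so geometric multiplicity = 1.
Geometric multiplicity < algebraic multiplicity, so Q is not diagonalizable.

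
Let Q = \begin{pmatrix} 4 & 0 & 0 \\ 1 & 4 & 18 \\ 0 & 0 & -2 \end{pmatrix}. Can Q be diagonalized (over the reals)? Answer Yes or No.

No

Characteristic polynomial: p(t) = t^3 - 6t^2 + 32 = (t - 4)^2(t + 2).
t = 4 has algebraic multiplicity 2; rank(Q − 4I) = 2, so geometric multiplicity = 1.
Geometric multiplicity < algebraic multiplicity, so Q is not diagonalizable.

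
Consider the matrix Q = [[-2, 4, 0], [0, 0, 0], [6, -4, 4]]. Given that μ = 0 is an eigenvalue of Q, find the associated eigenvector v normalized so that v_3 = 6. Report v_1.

Q = [[-2, 4, 0], [0, 0, 0], [6, -4, 4]].
Solving (Q)v = 0 gives the eigenspace spanned by (-6, -3, 6).
With v_3 = 6, v = (-6, -3, 6), so v_1 = -6.

-6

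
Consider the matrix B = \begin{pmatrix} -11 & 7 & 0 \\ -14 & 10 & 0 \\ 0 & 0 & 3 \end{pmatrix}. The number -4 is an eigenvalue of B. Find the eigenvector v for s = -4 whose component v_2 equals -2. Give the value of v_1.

-2

B + 4I = [[-7, 7, 0], [-14, 14, 0], [0, 0, 7]].
Solving (B + 4I)v = 0 gives the eigenspace spanned by (-2, -2, 0).
With v_2 = -2, v = (-2, -2, 0), so v_1 = -2.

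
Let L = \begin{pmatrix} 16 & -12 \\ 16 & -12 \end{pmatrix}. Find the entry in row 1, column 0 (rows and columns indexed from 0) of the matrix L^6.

16384

Characteristic polynomial: t^2 - 4t = t(t - 4), so the eigenvalues are 0, 4.
t=4: eigenvector (1, 1).
t=0: eigenvector (3, 4).
P = [[1, 3], [1, 4]], D = diag(4, 0), P⁻¹ = [[4, -3], [-1, 1]].
L⁶ = P·diag(4096, 0)·P⁻¹ = [[16384, -12288], [16384, -12288]].
The requested entry is 16384.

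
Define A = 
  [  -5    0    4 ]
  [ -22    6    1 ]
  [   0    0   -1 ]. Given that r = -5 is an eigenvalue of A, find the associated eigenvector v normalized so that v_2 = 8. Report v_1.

4

A + 5I = [[0, 0, 4], [-22, 11, 1], [0, 0, 4]].
Solving (A + 5I)v = 0 gives the eigenspace spanned by (4, 8, 0).
With v_2 = 8, v = (4, 8, 0), so v_1 = 4.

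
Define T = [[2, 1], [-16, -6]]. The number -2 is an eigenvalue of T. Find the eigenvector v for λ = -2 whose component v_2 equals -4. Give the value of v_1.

T + 2I = [[4, 1], [-16, -4]].
Solving (T + 2I)v = 0 gives the eigenspace spanned by (1, -4).
With v_2 = -4, v = (1, -4), so v_1 = 1.

1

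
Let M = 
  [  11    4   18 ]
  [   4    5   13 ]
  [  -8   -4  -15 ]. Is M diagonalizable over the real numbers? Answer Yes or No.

Characteristic polynomial: p(r) = r^3 - r^2 - 5r - 3 = (r - 3)(r + 1)^2.
r = -1 has algebraic multiplicity 2; rank(M + 1I) = 2, so geometric multiplicity = 1.
Geometric multiplicity < algebraic multiplicity, so M is not diagonalizable.

No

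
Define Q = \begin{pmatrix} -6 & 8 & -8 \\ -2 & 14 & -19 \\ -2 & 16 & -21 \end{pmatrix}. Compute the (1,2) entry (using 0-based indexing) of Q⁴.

5729

Characteristic polynomial: s^3 + 13s^2 + 52s + 60 = (s + 2)(s + 5)(s + 6), so the eigenvalues are -6, -5, -2.
s=-6: eigenvector (1, 2, 2).
s=-2: eigenvector (2, 5, 4).
s=-5: eigenvector (0, 1, 1).
P = [[1, 2, 0], [2, 5, 1], [2, 4, 1]], D = diag(-6, -2, -5), P⁻¹ = [[1, -2, 2], [0, 1, -1], [-2, 0, 1]].
Q⁴ = P·diag(1296, 16, 625)·P⁻¹ = [[1296, -2560, 2560], [1342, -5104, 5729], [1342, -5120, 5745]].
The requested entry is 5729.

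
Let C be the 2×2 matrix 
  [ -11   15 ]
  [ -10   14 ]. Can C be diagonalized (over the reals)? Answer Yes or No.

Characteristic polynomial: p(r) = r^2 - 3r - 4 = (r - 4)(r + 1).
All 2 eigenvalues are distinct, so C is diagonalizable.

Yes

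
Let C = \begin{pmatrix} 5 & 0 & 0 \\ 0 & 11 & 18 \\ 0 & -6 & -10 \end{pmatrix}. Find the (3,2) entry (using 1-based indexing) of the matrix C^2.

Characteristic polynomial: r^3 - 6r^2 + 3r + 10 = (r - 5)(r - 2)(r + 1), so the eigenvalues are -1, 2, 5.
r=5: eigenvector (1, 0, 0).
r=-1: eigenvector (0, -3, 2).
r=2: eigenvector (0, -2, 1).
P = [[1, 0, 0], [0, -3, -2], [0, 2, 1]], D = diag(5, -1, 2), P⁻¹ = [[1, 0, 0], [0, 1, 2], [0, -2, -3]].
C² = P·diag(25, 1, 4)·P⁻¹ = [[25, 0, 0], [0, 13, 18], [0, -6, -8]].
The requested entry is -6.

-6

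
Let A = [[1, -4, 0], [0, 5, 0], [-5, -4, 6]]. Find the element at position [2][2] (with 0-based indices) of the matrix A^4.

Characteristic polynomial: μ^3 - 12μ^2 + 41μ - 30 = (μ - 6)(μ - 5)(μ - 1), so the eigenvalues are 1, 5, 6.
μ=5: eigenvector (-1, 1, -1).
μ=1: eigenvector (1, 0, 1).
μ=6: eigenvector (0, 0, 1).
P = [[-1, 1, 0], [1, 0, 0], [-1, 1, 1]], D = diag(5, 1, 6), P⁻¹ = [[0, 1, 0], [1, 1, 0], [-1, 0, 1]].
A⁴ = P·diag(625, 1, 1296)·P⁻¹ = [[1, -624, 0], [0, 625, 0], [-1295, -624, 1296]].
The requested entry is 1296.

1296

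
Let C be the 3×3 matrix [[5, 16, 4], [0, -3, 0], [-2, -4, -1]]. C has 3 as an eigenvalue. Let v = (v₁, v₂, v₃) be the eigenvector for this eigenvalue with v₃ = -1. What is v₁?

C − 3I = [[2, 16, 4], [0, -6, 0], [-2, -4, -4]].
Solving (C − 3I)v = 0 gives the eigenspace spanned by (2, 0, -1).
With v₃ = -1, v = (2, 0, -1), so v₁ = 2.

2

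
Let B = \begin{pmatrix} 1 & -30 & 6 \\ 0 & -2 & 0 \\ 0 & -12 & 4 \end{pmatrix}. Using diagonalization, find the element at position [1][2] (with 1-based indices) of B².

-42

Characteristic polynomial: r^3 - 3r^2 - 6r + 8 = (r - 4)(r - 1)(r + 2), so the eigenvalues are -2, 1, 4.
r=-2: eigenvector (6, 1, 2).
r=1: eigenvector (1, 0, 0).
r=4: eigenvector (2, 0, 1).
P = [[6, 1, 2], [1, 0, 0], [2, 0, 1]], D = diag(-2, 1, 4), P⁻¹ = [[0, 1, 0], [1, -2, -2], [0, -2, 1]].
B² = P·diag(4, 1, 16)·P⁻¹ = [[1, -42, 30], [0, 4, 0], [0, -24, 16]].
The requested entry is -42.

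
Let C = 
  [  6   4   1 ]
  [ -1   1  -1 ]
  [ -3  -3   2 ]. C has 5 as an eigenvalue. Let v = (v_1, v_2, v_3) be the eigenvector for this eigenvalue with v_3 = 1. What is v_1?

-1

C − 5I = [[1, 4, 1], [-1, -4, -1], [-3, -3, -3]].
Solving (C − 5I)v = 0 gives the eigenspace spanned by (-1, 0, 1).
With v_3 = 1, v = (-1, 0, 1), so v_1 = -1.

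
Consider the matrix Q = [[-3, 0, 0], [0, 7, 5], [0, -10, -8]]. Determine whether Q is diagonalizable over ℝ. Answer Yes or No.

Characteristic polynomial: p(s) = s^3 + 4s^2 - 3s - 18 = (s - 2)(s + 3)^2.
s = -3 has algebraic multiplicity 2; rank(Q + 3I) = 1, so geometric multiplicity = 2.
Every eigenvalue has geometric = algebraic multiplicity, so Q is diagonalizable.

Yes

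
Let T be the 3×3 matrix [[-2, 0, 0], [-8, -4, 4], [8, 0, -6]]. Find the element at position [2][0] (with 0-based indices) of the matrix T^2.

Characteristic polynomial: s^3 + 12s^2 + 44s + 48 = (s + 2)(s + 4)(s + 6), so the eigenvalues are -6, -4, -2.
s=-2: eigenvector (1, 0, 2).
s=-4: eigenvector (0, 1, 0).
s=-6: eigenvector (0, -2, 1).
P = [[1, 0, 0], [0, 1, -2], [2, 0, 1]], D = diag(-2, -4, -6), P⁻¹ = [[1, 0, 0], [-4, 1, 2], [-2, 0, 1]].
T² = P·diag(4, 16, 36)·P⁻¹ = [[4, 0, 0], [80, 16, -40], [-64, 0, 36]].
The requested entry is -64.

-64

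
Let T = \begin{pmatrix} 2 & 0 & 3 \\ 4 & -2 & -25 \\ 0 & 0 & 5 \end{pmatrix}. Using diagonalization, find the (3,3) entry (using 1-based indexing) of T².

Characteristic polynomial: λ^3 - 5λ^2 - 4λ + 20 = (λ - 5)(λ - 2)(λ + 2), so the eigenvalues are -2, 2, 5.
λ=-2: eigenvector (0, 1, 0).
λ=2: eigenvector (1, 1, 0).
λ=5: eigenvector (1, -3, 1).
P = [[0, 1, 1], [1, 1, -3], [0, 0, 1]], D = diag(-2, 2, 5), P⁻¹ = [[-1, 1, 4], [1, 0, -1], [0, 0, 1]].
T² = P·diag(4, 4, 25)·P⁻¹ = [[4, 0, 21], [0, 4, -63], [0, 0, 25]].
The requested entry is 25.

25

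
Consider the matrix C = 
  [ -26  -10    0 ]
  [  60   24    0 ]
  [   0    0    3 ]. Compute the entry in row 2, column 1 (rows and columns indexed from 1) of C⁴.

Characteristic polynomial: t^3 - t^2 - 30t + 72 = (t - 4)(t - 3)(t + 6), so the eigenvalues are -6, 3, 4.
t=-6: eigenvector (1, -2, 0).
t=4: eigenvector (-1, 3, 0).
t=3: eigenvector (0, 0, 1).
P = [[1, -1, 0], [-2, 3, 0], [0, 0, 1]], D = diag(-6, 4, 3), P⁻¹ = [[3, 1, 0], [2, 1, 0], [0, 0, 1]].
C⁴ = P·diag(1296, 256, 81)·P⁻¹ = [[3376, 1040, 0], [-6240, -1824, 0], [0, 0, 81]].
The requested entry is -6240.

-6240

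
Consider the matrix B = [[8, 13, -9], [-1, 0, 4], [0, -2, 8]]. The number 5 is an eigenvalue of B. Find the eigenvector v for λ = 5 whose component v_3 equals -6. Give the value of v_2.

-9

B − 5I = [[3, 13, -9], [-1, -5, 4], [0, -2, 3]].
Solving (B − 5I)v = 0 gives the eigenspace spanned by (21, -9, -6).
With v_3 = -6, v = (21, -9, -6), so v_2 = -9.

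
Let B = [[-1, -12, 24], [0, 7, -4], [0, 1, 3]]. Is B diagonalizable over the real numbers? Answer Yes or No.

No

Characteristic polynomial: p(t) = t^3 - 9t^2 + 15t + 25 = (t - 5)^2(t + 1).
t = 5 has algebraic multiplicity 2; rank(B − 5I) = 2, so geometric multiplicity = 1.
Geometric multiplicity < algebraic multiplicity, so B is not diagonalizable.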